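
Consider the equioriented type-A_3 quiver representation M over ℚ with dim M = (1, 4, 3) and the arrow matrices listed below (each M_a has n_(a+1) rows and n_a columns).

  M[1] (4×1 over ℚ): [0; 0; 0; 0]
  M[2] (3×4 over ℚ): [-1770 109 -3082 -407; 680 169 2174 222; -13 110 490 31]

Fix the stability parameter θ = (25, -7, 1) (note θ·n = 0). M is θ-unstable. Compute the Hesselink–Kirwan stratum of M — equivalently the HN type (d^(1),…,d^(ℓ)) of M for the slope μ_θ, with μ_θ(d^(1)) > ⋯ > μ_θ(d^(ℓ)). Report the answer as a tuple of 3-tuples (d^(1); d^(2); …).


Interval decomposition of M: I[1,1], I[2,2], I[2,3]^3.
HN type (ℓ=3): μ^(1)=25; μ^(2)=1; μ^(3)=-7

((1, 0, 0); (0, 0, 3); (0, 4, 0))


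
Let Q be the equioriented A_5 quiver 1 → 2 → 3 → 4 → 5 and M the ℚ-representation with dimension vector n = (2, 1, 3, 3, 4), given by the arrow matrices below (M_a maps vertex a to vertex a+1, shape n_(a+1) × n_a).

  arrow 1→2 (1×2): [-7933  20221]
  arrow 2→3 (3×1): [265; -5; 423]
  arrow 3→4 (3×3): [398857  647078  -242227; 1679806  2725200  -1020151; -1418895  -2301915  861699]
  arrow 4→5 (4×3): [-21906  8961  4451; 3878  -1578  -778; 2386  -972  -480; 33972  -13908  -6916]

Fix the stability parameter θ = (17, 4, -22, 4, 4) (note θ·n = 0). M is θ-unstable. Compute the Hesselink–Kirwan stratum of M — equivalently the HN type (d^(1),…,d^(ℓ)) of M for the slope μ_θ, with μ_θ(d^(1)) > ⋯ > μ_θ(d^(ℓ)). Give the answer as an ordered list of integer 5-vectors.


Via rank(M_{q-1}∘⋯∘M_p): M ≅ I[1,1], I[1,4], I[3,5]^2, I[5,5]^2.
μ_θ-semistable layers: μ^(1)=17; μ^(2)=4; μ^(3)=-1/3; μ^(4)=-22

((1, 0, 0, 0, 0); (0, 0, 0, 3, 4); (1, 1, 1, 0, 0); (0, 0, 2, 0, 0))


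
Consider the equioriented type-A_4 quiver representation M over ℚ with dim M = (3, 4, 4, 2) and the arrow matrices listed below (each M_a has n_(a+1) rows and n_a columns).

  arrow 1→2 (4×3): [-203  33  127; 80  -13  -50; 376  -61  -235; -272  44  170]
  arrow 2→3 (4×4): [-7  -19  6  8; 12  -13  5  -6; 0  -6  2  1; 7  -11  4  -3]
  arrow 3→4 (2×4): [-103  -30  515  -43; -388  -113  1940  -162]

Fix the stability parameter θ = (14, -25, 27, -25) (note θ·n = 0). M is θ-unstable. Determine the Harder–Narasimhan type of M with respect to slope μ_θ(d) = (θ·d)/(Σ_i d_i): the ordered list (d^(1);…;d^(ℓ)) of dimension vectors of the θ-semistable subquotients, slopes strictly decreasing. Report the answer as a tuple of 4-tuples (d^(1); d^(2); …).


Interval decomposition of M: I[1,2], I[1,3], I[1,4], I[2,3], I[3,4].
HN type (ℓ=4): μ^(1)=27; μ^(2)=1; μ^(3)=-11/2; μ^(4)=-25

((0, 0, 2, 0); (0, 0, 2, 2); (3, 3, 0, 0); (0, 1, 0, 0))


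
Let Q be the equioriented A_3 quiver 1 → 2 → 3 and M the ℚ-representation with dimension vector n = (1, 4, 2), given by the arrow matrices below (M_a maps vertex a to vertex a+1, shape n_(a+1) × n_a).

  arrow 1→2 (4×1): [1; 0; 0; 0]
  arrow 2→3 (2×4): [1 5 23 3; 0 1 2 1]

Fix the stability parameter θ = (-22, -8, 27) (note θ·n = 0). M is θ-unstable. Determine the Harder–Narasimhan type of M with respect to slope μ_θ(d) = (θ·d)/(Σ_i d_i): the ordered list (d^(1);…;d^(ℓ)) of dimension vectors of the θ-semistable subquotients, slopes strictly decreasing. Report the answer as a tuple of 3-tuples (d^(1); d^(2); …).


Via rank(M_{q-1}∘⋯∘M_p): M ≅ I[1,3], I[2,2]^2, I[2,3].
μ_θ-semistable layers: μ^(1)=27; μ^(2)=-8; μ^(3)=-22

((0, 0, 2); (0, 4, 0); (1, 0, 0))


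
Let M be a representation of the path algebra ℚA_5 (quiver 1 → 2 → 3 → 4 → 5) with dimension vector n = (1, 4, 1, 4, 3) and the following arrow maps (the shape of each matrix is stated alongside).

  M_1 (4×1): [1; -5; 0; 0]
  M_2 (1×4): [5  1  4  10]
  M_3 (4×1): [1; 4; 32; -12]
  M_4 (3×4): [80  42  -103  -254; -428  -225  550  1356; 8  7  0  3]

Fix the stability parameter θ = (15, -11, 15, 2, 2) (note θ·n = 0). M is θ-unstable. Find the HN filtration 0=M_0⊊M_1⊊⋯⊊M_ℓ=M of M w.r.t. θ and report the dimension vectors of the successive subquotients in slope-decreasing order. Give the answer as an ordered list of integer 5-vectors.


Via rank(M_{q-1}∘⋯∘M_p): M ≅ I[1,2], I[2,2]^2, I[2,4], I[4,5]^3.
μ_θ-semistable layers: μ^(1)=17/2; μ^(2)=2; μ^(3)=-11

((0, 0, 1, 1, 0); (1, 1, 0, 3, 3); (0, 3, 0, 0, 0))


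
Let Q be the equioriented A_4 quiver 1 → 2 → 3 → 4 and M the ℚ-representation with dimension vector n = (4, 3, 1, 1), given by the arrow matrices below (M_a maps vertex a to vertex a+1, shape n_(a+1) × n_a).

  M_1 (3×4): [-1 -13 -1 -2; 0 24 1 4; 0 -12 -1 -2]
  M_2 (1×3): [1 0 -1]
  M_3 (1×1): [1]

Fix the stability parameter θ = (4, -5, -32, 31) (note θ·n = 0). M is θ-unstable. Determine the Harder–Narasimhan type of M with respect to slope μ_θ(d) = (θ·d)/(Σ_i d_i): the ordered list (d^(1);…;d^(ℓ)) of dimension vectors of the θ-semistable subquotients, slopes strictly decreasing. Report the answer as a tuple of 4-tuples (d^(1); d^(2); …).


Barcode: M ≅ I[1,1], I[1,2]^2, I[1,4]. HN layers by μ_θ (4 steps, strictly decreasing):
  μ^(1)=31; μ^(2)=4; μ^(3)=-1/2; μ^(4)=-11

((0, 0, 0, 1); (1, 0, 0, 0); (2, 2, 0, 0); (1, 1, 1, 0))


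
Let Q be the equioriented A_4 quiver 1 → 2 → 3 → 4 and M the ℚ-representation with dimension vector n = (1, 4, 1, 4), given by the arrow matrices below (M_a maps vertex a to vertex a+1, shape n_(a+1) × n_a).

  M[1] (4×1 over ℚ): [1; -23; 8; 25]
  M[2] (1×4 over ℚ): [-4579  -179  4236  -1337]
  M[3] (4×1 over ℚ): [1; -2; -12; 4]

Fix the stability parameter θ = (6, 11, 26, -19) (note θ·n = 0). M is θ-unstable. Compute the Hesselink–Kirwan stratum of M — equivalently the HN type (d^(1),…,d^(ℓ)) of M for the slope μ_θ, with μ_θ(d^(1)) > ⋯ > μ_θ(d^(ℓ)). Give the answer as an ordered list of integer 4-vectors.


Via rank(M_{q-1}∘⋯∘M_p): M ≅ I[1,4], I[2,2]^3, I[4,4]^3.
μ_θ-semistable layers: μ^(1)=11; μ^(2)=6; μ^(3)=-19

((0, 3, 0, 0); (1, 1, 1, 1); (0, 0, 0, 3))


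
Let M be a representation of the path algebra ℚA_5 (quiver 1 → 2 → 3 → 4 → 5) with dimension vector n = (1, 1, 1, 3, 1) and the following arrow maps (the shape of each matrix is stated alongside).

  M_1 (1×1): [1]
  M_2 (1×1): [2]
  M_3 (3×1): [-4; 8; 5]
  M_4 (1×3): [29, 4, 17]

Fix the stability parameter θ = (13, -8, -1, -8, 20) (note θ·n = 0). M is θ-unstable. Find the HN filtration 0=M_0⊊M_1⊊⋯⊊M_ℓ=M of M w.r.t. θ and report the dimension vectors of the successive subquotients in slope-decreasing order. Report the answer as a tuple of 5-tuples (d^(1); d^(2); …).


Via rank(M_{q-1}∘⋯∘M_p): M ≅ I[1,5], I[4,4]^2.
μ_θ-semistable layers: μ^(1)=20; μ^(2)=-1; μ^(3)=-8

((0, 0, 0, 0, 1); (1, 1, 1, 1, 0); (0, 0, 0, 2, 0))


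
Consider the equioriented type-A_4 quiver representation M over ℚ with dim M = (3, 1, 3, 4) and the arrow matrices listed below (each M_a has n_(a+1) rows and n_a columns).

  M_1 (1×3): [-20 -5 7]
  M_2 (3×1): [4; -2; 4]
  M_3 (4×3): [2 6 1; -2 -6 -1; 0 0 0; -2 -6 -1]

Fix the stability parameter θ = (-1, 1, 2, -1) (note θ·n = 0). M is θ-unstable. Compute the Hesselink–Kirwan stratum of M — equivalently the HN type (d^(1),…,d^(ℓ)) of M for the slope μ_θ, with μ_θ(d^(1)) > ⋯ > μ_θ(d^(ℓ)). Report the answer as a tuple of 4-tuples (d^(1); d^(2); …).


Via rank(M_{q-1}∘⋯∘M_p): M ≅ I[1,1]^2, I[1,3], I[3,3], I[3,4], I[4,4]^3.
μ_θ-semistable layers: μ^(1)=2; μ^(2)=1; μ^(3)=1/2; μ^(4)=-1

((0, 0, 2, 0); (0, 1, 0, 0); (0, 0, 1, 1); (3, 0, 0, 3))


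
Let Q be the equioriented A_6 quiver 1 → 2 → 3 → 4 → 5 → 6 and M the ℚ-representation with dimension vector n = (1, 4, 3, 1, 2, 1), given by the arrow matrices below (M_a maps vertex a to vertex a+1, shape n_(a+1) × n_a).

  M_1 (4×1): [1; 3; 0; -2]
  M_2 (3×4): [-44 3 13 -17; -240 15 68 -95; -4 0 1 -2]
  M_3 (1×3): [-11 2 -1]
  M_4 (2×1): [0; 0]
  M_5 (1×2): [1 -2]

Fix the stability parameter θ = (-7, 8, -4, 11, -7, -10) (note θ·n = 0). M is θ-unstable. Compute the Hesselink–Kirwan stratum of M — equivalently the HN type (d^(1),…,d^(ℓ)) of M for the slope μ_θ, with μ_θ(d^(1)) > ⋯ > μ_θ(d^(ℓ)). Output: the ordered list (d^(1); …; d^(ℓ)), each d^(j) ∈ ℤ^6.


Interval decomposition of M: I[1,4], I[2,2], I[2,3]^2, I[5,5], I[5,6].
HN type (ℓ=5): μ^(1)=11; μ^(2)=8; μ^(3)=2; μ^(4)=-7; μ^(5)=-17/2

((0, 0, 0, 1, 0, 0); (0, 1, 0, 0, 0, 0); (0, 3, 3, 0, 0, 0); (1, 0, 0, 0, 1, 0); (0, 0, 0, 0, 1, 1))


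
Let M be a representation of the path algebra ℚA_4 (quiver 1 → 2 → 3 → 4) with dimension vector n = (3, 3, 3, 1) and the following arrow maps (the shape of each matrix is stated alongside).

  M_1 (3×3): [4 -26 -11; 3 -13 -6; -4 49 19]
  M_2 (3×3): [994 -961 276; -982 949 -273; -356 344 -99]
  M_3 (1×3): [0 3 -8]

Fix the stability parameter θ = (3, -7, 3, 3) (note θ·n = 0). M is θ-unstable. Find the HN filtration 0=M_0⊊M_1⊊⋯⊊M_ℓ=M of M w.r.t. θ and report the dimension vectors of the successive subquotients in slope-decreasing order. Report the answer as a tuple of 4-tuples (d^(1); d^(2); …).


Interval decomposition of M: I[1,2], I[1,3], I[1,4], I[3,3].
HN type (ℓ=2): μ^(1)=3; μ^(2)=-2

((0, 0, 3, 1); (3, 3, 0, 0))


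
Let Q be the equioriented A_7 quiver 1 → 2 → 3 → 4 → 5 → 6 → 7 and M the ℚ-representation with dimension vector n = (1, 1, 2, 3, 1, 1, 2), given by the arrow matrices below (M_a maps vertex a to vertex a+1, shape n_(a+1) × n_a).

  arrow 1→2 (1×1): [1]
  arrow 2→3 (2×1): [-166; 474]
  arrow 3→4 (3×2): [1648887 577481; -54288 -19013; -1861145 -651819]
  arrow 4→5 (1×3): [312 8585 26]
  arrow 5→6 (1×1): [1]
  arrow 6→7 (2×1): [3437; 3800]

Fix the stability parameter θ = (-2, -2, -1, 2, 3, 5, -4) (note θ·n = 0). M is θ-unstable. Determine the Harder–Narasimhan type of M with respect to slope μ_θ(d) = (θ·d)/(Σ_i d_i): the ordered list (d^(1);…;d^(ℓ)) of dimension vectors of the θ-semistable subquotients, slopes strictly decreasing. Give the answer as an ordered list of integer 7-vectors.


Barcode: M ≅ I[1,7], I[3,4], I[4,4], I[7,7]. HN layers by μ_θ (5 steps, strictly decreasing):
  μ^(1)=2; μ^(2)=3/2; μ^(3)=-1; μ^(4)=-2; μ^(5)=-4

((0, 0, 0, 2, 0, 0, 0); (0, 0, 0, 1, 1, 1, 1); (0, 0, 2, 0, 0, 0, 0); (1, 1, 0, 0, 0, 0, 0); (0, 0, 0, 0, 0, 0, 1))


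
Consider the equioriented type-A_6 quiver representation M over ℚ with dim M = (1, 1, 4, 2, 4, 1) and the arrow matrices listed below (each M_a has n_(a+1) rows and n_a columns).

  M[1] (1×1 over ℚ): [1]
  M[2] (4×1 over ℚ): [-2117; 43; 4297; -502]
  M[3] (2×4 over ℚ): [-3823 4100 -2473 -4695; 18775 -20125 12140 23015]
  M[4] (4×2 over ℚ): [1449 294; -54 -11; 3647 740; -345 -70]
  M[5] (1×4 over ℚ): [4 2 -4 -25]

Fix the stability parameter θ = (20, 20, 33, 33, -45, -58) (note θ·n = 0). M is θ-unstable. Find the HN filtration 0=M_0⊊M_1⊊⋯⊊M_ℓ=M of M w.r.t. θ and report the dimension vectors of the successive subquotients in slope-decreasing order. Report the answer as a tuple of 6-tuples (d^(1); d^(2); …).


Interval decomposition of M: I[1,3], I[3,3], I[3,5], I[3,6], I[5,5]^2.
HN type (ℓ=5): μ^(1)=33; μ^(2)=20; μ^(3)=7; μ^(4)=-37/4; μ^(5)=-45

((0, 0, 2, 0, 0, 0); (1, 1, 0, 0, 0, 0); (0, 0, 1, 1, 1, 0); (0, 0, 1, 1, 1, 1); (0, 0, 0, 0, 2, 0))


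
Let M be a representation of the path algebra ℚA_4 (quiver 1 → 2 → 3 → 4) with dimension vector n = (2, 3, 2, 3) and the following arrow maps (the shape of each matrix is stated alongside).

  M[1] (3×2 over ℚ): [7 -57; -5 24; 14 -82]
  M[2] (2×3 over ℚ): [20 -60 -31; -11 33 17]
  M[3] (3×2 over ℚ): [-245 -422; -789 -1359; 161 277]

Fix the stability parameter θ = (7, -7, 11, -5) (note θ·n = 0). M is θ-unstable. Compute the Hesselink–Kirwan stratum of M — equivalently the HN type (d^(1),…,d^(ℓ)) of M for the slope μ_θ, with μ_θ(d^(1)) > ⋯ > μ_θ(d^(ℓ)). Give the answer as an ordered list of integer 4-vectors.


Interval decomposition of M: I[1,4]^2, I[2,2], I[4,4].
HN type (ℓ=4): μ^(1)=3; μ^(2)=0; μ^(3)=-5; μ^(4)=-7

((0, 0, 2, 2); (2, 2, 0, 0); (0, 0, 0, 1); (0, 1, 0, 0))


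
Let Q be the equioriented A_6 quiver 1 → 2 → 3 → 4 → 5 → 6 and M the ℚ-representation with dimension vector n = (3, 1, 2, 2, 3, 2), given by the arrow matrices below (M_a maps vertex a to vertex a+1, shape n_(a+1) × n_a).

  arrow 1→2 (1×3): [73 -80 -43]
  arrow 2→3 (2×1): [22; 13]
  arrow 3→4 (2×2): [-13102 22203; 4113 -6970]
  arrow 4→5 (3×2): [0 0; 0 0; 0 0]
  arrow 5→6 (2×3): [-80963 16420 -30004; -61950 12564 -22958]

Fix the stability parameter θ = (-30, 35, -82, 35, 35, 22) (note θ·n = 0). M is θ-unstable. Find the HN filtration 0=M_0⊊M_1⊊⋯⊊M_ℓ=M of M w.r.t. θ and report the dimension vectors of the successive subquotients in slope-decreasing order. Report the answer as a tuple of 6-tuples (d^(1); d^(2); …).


Interval decomposition of M: I[1,1]^2, I[1,4], I[3,4], I[5,5], I[5,6]^2.
HN type (ℓ=5): μ^(1)=35; μ^(2)=57/2; μ^(3)=-47/2; μ^(4)=-30; μ^(5)=-82

((0, 0, 0, 2, 1, 0); (0, 0, 0, 0, 2, 2); (0, 1, 1, 0, 0, 0); (3, 0, 0, 0, 0, 0); (0, 0, 1, 0, 0, 0))


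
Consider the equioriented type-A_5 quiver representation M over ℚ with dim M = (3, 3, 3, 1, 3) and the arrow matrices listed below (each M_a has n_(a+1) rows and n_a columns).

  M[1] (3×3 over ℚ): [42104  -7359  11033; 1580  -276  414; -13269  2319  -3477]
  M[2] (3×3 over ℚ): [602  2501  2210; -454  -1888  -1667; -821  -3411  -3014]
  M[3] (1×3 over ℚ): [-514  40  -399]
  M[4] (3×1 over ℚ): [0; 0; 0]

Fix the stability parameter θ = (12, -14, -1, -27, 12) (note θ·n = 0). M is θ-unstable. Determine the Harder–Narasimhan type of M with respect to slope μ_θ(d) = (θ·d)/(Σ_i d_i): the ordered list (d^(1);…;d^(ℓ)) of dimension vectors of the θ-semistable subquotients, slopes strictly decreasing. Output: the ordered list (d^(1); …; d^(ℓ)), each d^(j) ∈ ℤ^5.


Barcode: M ≅ I[1,3]^2, I[1,4], I[5,5]^3. HN layers by μ_θ (3 steps, strictly decreasing):
  μ^(1)=12; μ^(2)=-1; μ^(3)=-15/2

((0, 0, 0, 0, 3); (2, 2, 2, 0, 0); (1, 1, 1, 1, 0))


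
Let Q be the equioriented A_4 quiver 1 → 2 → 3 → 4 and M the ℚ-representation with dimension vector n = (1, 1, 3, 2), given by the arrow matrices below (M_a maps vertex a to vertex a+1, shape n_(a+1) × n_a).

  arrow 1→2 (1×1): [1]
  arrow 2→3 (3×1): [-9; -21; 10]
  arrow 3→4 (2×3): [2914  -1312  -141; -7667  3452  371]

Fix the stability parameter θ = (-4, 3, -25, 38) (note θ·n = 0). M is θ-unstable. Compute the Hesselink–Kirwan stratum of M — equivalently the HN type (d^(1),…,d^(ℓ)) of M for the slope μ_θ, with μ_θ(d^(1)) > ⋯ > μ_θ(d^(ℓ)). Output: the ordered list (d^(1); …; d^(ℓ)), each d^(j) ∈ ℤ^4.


Via rank(M_{q-1}∘⋯∘M_p): M ≅ I[1,4], I[3,3], I[3,4].
μ_θ-semistable layers: μ^(1)=38; μ^(2)=-26/3; μ^(3)=-25

((0, 0, 0, 2); (1, 1, 1, 0); (0, 0, 2, 0))


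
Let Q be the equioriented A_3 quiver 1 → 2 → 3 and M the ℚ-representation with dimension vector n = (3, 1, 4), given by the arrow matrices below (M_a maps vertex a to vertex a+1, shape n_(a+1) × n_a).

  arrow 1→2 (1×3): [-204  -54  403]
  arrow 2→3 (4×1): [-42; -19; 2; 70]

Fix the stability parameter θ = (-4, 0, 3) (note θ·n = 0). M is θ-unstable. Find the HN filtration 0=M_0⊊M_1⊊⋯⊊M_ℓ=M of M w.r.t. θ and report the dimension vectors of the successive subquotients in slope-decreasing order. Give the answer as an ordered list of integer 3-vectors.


Via rank(M_{q-1}∘⋯∘M_p): M ≅ I[1,1]^2, I[1,3], I[3,3]^3.
μ_θ-semistable layers: μ^(1)=3; μ^(2)=0; μ^(3)=-4

((0, 0, 4); (0, 1, 0); (3, 0, 0))


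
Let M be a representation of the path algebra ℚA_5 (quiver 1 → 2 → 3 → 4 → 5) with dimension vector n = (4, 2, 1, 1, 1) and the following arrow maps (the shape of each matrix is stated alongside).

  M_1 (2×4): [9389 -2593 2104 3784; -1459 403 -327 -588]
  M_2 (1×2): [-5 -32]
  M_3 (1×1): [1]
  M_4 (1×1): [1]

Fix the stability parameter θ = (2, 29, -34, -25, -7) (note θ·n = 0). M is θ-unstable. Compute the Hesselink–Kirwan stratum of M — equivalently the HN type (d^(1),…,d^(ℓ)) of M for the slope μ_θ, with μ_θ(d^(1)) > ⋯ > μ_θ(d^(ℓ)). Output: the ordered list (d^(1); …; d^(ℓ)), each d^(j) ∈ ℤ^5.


Via rank(M_{q-1}∘⋯∘M_p): M ≅ I[1,1]^2, I[1,2], I[1,5].
μ_θ-semistable layers: μ^(1)=29; μ^(2)=2; μ^(3)=-7

((0, 1, 0, 0, 0); (3, 0, 0, 0, 0); (1, 1, 1, 1, 1))


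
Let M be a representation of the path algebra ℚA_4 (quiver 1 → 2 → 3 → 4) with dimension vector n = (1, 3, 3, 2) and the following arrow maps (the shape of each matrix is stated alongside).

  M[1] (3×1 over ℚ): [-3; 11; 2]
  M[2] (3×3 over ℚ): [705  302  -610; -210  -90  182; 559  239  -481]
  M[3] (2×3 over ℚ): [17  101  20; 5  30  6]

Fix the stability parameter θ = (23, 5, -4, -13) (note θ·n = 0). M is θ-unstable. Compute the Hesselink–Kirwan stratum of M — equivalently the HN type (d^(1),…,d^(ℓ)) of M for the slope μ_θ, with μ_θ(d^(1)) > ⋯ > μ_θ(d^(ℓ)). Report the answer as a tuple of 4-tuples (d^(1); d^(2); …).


Interval decomposition of M: I[1,4], I[2,3], I[2,4].
HN type (ℓ=3): μ^(1)=11/4; μ^(2)=1/2; μ^(3)=-4

((1, 1, 1, 1); (0, 1, 1, 0); (0, 1, 1, 1))


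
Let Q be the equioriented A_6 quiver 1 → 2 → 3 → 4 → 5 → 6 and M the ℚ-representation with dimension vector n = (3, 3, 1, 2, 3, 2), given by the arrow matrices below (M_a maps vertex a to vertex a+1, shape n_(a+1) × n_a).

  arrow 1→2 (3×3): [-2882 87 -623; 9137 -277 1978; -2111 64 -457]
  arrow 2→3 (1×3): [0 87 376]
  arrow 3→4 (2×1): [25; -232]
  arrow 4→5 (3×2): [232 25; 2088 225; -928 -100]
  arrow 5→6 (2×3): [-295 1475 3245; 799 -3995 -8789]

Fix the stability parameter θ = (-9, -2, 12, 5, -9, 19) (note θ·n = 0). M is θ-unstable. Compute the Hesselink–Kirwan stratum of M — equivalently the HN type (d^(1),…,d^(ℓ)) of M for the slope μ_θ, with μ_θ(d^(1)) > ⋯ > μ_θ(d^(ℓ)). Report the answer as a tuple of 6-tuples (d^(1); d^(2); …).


Barcode: M ≅ I[1,1], I[1,2], I[1,4], I[2,2], I[4,5], I[5,5], I[5,6], I[6,6]. HN layers by μ_θ (4 steps, strictly decreasing):
  μ^(1)=19; μ^(2)=17/2; μ^(3)=-2; μ^(4)=-9

((0, 0, 0, 0, 0, 2); (0, 0, 1, 1, 0, 0); (0, 3, 0, 1, 1, 0); (3, 0, 0, 0, 2, 0))


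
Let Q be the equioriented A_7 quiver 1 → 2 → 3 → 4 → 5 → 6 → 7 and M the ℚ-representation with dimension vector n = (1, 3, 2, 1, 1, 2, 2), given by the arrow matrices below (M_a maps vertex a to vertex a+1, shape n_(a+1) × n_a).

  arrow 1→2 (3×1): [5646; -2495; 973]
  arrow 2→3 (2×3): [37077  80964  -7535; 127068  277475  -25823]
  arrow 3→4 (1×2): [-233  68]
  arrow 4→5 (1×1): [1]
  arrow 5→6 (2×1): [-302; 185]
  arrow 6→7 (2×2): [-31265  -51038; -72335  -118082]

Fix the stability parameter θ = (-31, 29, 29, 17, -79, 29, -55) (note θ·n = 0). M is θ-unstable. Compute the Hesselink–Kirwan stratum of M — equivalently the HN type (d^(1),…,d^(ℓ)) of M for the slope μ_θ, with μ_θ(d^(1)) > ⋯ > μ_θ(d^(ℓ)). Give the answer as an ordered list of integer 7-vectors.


Barcode: M ≅ I[1,6], I[2,2], I[2,3], I[6,7], I[7,7]. HN layers by μ_θ (5 steps, strictly decreasing):
  μ^(1)=29; μ^(2)=-1; μ^(3)=-13; μ^(4)=-31; μ^(5)=-55

((0, 2, 1, 0, 0, 1, 0); (0, 1, 1, 1, 1, 0, 0); (0, 0, 0, 0, 0, 1, 1); (1, 0, 0, 0, 0, 0, 0); (0, 0, 0, 0, 0, 0, 1))


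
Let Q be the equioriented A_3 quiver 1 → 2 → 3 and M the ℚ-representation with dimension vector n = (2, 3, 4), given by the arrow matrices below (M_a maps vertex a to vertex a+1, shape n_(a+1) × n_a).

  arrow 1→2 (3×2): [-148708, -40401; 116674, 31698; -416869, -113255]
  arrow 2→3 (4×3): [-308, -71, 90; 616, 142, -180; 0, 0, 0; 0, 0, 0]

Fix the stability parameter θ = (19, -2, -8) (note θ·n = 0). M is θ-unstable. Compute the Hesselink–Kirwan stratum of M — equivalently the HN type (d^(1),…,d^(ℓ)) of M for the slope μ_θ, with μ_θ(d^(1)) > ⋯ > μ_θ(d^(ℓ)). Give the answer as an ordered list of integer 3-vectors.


Barcode: M ≅ I[1,2]^2, I[2,3], I[3,3]^3. HN layers by μ_θ (3 steps, strictly decreasing):
  μ^(1)=17/2; μ^(2)=-5; μ^(3)=-8

((2, 2, 0); (0, 1, 1); (0, 0, 3))


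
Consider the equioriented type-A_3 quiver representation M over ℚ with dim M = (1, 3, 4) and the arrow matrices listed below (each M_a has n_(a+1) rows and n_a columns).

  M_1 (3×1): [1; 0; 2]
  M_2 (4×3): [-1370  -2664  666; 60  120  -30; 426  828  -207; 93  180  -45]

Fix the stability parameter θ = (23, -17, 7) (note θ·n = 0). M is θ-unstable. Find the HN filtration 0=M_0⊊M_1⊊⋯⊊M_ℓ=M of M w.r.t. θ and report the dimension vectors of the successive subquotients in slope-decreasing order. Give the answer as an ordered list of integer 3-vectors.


Via rank(M_{q-1}∘⋯∘M_p): M ≅ I[1,3], I[2,2], I[2,3], I[3,3]^2.
μ_θ-semistable layers: μ^(1)=7; μ^(2)=3; μ^(3)=-17

((0, 0, 4); (1, 1, 0); (0, 2, 0))


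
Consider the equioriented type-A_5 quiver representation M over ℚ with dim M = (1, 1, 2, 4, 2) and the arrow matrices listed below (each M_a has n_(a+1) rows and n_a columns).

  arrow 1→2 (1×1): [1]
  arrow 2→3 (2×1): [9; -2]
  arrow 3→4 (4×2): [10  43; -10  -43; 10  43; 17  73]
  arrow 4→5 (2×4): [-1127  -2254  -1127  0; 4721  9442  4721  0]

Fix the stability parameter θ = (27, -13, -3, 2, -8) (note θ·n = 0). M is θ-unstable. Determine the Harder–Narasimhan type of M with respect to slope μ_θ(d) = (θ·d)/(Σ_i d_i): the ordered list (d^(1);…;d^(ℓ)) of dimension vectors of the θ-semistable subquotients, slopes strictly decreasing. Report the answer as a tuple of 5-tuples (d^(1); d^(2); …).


Interval decomposition of M: I[1,4], I[3,4], I[4,4], I[4,5], I[5,5].
HN type (ℓ=4): μ^(1)=13/4; μ^(2)=2; μ^(3)=-3; μ^(4)=-8

((1, 1, 1, 1, 0); (0, 0, 0, 2, 0); (0, 0, 1, 1, 1); (0, 0, 0, 0, 1))


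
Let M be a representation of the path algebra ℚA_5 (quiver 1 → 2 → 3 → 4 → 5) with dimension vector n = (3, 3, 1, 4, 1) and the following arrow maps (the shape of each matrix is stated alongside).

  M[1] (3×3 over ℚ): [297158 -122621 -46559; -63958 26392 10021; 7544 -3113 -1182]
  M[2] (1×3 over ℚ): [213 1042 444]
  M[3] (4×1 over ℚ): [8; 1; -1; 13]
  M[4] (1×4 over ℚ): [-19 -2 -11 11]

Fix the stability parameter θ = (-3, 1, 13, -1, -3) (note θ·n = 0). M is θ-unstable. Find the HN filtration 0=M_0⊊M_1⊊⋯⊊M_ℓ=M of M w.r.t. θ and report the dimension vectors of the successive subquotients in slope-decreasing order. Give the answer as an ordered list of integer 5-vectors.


Via rank(M_{q-1}∘⋯∘M_p): M ≅ I[1,1], I[1,2], I[1,4], I[2,2], I[4,4]^2, I[4,5].
μ_θ-semistable layers: μ^(1)=6; μ^(2)=1; μ^(3)=-1; μ^(4)=-2; μ^(5)=-3

((0, 0, 1, 1, 0); (0, 3, 0, 0, 0); (0, 0, 0, 2, 0); (0, 0, 0, 1, 1); (3, 0, 0, 0, 0))


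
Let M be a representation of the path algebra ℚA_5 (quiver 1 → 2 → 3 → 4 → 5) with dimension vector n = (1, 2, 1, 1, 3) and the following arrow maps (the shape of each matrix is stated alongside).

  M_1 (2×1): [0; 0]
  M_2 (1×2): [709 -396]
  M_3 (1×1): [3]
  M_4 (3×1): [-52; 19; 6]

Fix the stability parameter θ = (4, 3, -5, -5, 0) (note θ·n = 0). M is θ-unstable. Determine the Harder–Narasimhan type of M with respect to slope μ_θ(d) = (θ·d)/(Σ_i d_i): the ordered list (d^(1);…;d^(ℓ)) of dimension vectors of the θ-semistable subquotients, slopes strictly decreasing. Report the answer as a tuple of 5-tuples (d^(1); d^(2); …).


Interval decomposition of M: I[1,1], I[2,2], I[2,5], I[5,5]^2.
HN type (ℓ=4): μ^(1)=4; μ^(2)=3; μ^(3)=0; μ^(4)=-7/3

((1, 0, 0, 0, 0); (0, 1, 0, 0, 0); (0, 0, 0, 0, 3); (0, 1, 1, 1, 0))


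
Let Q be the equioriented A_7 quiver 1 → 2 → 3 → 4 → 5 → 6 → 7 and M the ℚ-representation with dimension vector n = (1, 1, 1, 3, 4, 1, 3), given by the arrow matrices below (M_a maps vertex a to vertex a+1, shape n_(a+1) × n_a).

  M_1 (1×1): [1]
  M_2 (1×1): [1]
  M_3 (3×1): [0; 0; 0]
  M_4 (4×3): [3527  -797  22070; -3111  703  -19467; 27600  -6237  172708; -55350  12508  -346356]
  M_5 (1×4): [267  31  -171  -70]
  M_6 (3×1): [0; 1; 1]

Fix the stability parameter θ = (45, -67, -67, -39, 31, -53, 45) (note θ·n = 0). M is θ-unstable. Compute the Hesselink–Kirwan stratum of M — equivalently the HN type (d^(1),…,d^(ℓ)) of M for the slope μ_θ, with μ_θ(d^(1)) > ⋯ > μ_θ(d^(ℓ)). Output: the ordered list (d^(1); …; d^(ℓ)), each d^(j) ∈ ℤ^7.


Interval decomposition of M: I[1,3], I[4,5]^2, I[4,7], I[5,5], I[7,7]^2.
HN type (ℓ=5): μ^(1)=45; μ^(2)=31; μ^(3)=-11; μ^(4)=-89/3; μ^(5)=-39

((0, 0, 0, 0, 0, 0, 3); (0, 0, 0, 0, 3, 0, 0); (0, 0, 0, 0, 1, 1, 0); (1, 1, 1, 0, 0, 0, 0); (0, 0, 0, 3, 0, 0, 0))


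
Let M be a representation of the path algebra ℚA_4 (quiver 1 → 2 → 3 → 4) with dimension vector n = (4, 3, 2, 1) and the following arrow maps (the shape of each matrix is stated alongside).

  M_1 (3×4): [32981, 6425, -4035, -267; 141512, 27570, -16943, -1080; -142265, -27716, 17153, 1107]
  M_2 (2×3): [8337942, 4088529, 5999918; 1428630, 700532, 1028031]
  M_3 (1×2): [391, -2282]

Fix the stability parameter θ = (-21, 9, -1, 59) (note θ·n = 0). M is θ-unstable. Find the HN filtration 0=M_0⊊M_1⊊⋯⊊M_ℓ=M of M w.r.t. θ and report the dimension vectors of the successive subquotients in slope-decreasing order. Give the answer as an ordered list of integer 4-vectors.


Interval decomposition of M: I[1,1], I[1,2], I[1,3], I[1,4].
HN type (ℓ=4): μ^(1)=59; μ^(2)=9; μ^(3)=4; μ^(4)=-21

((0, 0, 0, 1); (0, 1, 0, 0); (0, 2, 2, 0); (4, 0, 0, 0))


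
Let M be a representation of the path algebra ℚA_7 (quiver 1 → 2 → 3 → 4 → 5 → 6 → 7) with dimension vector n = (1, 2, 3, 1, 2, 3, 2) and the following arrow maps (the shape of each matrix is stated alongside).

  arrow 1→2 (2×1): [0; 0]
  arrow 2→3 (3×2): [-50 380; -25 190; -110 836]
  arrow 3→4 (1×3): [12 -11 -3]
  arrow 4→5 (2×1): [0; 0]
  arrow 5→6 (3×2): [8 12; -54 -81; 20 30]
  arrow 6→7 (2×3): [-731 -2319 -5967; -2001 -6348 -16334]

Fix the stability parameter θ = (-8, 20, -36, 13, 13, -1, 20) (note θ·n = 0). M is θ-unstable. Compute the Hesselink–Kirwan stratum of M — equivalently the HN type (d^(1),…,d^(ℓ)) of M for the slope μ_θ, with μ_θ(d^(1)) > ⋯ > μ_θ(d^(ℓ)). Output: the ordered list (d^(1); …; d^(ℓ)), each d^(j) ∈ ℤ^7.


Interval decomposition of M: I[1,1], I[2,2], I[2,4], I[3,3]^2, I[5,5], I[5,7], I[6,6], I[6,7].
HN type (ℓ=6): μ^(1)=20; μ^(2)=13; μ^(3)=6; μ^(4)=-1; μ^(5)=-8; μ^(6)=-36

((0, 1, 0, 0, 0, 0, 2); (0, 0, 0, 1, 1, 0, 0); (0, 0, 0, 0, 1, 1, 0); (0, 0, 0, 0, 0, 2, 0); (1, 1, 1, 0, 0, 0, 0); (0, 0, 2, 0, 0, 0, 0))


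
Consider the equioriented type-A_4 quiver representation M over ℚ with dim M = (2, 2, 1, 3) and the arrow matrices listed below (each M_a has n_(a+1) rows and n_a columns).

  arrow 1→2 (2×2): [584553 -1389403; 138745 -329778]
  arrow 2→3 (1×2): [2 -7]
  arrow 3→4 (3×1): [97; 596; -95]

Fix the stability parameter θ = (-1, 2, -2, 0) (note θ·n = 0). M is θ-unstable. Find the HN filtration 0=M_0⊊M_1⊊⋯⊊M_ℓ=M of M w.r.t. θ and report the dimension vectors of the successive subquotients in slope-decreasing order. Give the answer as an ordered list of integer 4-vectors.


Barcode: M ≅ I[1,2], I[1,4], I[4,4]^2. HN layers by μ_θ (3 steps, strictly decreasing):
  μ^(1)=2; μ^(2)=0; μ^(3)=-1

((0, 1, 0, 0); (0, 1, 1, 3); (2, 0, 0, 0))


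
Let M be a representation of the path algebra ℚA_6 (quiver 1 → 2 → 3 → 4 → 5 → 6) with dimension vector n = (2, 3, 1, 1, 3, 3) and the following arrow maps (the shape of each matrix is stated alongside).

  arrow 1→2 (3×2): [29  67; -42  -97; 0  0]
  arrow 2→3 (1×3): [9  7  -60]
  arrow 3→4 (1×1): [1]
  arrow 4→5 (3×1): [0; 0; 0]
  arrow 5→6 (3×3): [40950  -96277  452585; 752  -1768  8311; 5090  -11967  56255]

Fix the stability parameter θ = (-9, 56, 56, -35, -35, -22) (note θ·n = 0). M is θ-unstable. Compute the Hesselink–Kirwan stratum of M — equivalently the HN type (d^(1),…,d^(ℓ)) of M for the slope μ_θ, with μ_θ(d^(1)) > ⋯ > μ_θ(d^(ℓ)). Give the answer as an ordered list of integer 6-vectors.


Interval decomposition of M: I[1,2], I[1,4], I[2,2], I[5,5], I[5,6]^2, I[6,6].
HN type (ℓ=5): μ^(1)=56; μ^(2)=77/3; μ^(3)=-9; μ^(4)=-22; μ^(5)=-35

((0, 2, 0, 0, 0, 0); (0, 1, 1, 1, 0, 0); (2, 0, 0, 0, 0, 0); (0, 0, 0, 0, 0, 3); (0, 0, 0, 0, 3, 0))


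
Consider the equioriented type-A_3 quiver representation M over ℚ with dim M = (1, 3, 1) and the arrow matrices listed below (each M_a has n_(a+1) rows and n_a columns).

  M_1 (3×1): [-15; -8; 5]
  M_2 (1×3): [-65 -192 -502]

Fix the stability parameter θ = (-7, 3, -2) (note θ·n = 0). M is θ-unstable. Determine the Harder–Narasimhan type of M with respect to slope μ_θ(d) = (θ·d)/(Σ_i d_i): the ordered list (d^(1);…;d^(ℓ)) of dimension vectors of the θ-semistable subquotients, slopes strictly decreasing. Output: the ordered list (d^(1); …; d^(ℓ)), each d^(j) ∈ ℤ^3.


Interval decomposition of M: I[1,3], I[2,2]^2.
HN type (ℓ=3): μ^(1)=3; μ^(2)=1/2; μ^(3)=-7

((0, 2, 0); (0, 1, 1); (1, 0, 0))


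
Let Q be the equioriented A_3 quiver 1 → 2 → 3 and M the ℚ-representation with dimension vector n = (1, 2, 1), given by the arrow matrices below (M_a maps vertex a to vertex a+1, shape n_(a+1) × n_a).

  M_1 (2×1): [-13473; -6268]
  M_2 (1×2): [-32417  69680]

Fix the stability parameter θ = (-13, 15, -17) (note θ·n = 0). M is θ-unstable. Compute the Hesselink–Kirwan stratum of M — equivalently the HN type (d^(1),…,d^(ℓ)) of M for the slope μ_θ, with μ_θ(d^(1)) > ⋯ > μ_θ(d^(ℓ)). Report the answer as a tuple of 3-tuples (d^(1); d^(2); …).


Interval decomposition of M: I[1,3], I[2,2].
HN type (ℓ=3): μ^(1)=15; μ^(2)=-1; μ^(3)=-13

((0, 1, 0); (0, 1, 1); (1, 0, 0))


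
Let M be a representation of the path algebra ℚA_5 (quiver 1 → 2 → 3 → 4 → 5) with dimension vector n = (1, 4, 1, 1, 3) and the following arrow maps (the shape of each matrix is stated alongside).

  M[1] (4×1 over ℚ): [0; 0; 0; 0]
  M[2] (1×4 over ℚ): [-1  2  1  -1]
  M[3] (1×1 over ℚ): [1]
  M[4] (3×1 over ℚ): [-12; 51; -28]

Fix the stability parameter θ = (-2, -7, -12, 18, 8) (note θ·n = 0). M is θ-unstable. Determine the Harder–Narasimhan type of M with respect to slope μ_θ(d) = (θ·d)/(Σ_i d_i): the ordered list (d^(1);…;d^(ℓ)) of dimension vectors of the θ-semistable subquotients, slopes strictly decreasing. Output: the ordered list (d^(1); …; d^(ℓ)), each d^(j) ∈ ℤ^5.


Via rank(M_{q-1}∘⋯∘M_p): M ≅ I[1,1], I[2,2]^3, I[2,5], I[5,5]^2.
μ_θ-semistable layers: μ^(1)=13; μ^(2)=8; μ^(3)=-2; μ^(4)=-7; μ^(5)=-19/2

((0, 0, 0, 1, 1); (0, 0, 0, 0, 2); (1, 0, 0, 0, 0); (0, 3, 0, 0, 0); (0, 1, 1, 0, 0))


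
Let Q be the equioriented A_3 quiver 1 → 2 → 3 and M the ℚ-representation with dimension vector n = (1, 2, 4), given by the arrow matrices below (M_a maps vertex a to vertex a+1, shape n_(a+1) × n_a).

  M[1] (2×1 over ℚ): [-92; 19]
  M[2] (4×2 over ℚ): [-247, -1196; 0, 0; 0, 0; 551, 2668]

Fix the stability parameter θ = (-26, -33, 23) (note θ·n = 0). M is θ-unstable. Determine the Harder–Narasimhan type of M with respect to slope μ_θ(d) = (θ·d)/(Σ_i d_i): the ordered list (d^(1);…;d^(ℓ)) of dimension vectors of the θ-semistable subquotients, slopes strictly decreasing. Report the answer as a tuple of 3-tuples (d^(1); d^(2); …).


Barcode: M ≅ I[1,2], I[2,3], I[3,3]^3. HN layers by μ_θ (3 steps, strictly decreasing):
  μ^(1)=23; μ^(2)=-59/2; μ^(3)=-33

((0, 0, 4); (1, 1, 0); (0, 1, 0))


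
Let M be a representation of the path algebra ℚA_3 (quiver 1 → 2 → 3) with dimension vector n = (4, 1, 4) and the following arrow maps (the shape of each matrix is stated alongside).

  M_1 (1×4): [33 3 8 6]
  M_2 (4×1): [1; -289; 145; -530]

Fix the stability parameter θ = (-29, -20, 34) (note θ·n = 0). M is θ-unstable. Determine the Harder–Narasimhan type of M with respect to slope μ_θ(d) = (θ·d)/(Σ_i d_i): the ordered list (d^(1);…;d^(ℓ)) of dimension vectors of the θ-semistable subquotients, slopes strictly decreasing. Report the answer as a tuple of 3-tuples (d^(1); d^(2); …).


Via rank(M_{q-1}∘⋯∘M_p): M ≅ I[1,1]^3, I[1,3], I[3,3]^3.
μ_θ-semistable layers: μ^(1)=34; μ^(2)=-20; μ^(3)=-29

((0, 0, 4); (0, 1, 0); (4, 0, 0))


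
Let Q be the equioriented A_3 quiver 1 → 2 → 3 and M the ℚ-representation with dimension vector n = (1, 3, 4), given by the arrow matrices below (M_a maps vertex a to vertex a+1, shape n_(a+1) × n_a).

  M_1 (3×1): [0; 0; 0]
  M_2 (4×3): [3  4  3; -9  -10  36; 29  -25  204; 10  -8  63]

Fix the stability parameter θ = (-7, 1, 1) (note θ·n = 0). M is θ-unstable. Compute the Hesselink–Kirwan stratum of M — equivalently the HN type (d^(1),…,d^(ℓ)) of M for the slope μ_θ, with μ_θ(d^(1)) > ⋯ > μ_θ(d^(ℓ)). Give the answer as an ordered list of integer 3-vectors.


Via rank(M_{q-1}∘⋯∘M_p): M ≅ I[1,1], I[2,3]^3, I[3,3].
μ_θ-semistable layers: μ^(1)=1; μ^(2)=-7

((0, 3, 4); (1, 0, 0))


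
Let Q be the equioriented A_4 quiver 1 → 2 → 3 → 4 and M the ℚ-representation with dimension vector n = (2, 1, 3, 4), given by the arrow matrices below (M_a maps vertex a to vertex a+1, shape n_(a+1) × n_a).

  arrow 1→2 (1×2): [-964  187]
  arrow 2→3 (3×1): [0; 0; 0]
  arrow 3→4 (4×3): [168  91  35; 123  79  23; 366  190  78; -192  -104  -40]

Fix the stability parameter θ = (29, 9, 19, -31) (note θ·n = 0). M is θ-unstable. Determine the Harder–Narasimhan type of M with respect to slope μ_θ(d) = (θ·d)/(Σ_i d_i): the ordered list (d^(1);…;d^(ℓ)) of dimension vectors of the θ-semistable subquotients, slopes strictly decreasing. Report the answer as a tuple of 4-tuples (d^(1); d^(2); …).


Interval decomposition of M: I[1,1], I[1,2], I[3,3], I[3,4]^2, I[4,4]^2.
HN type (ℓ=4): μ^(1)=29; μ^(2)=19; μ^(3)=-6; μ^(4)=-31

((1, 0, 0, 0); (1, 1, 1, 0); (0, 0, 2, 2); (0, 0, 0, 2))


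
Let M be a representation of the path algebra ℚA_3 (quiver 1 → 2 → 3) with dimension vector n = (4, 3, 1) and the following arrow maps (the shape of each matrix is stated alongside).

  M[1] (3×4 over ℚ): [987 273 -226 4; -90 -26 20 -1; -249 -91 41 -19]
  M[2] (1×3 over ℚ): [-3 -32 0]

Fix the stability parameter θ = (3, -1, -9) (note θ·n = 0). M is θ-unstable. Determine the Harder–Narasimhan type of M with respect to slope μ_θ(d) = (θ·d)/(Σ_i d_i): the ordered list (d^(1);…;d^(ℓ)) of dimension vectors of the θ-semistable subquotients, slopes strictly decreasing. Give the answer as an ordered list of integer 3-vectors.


Interval decomposition of M: I[1,1], I[1,2]^2, I[1,3].
HN type (ℓ=3): μ^(1)=3; μ^(2)=1; μ^(3)=-7/3

((1, 0, 0); (2, 2, 0); (1, 1, 1))


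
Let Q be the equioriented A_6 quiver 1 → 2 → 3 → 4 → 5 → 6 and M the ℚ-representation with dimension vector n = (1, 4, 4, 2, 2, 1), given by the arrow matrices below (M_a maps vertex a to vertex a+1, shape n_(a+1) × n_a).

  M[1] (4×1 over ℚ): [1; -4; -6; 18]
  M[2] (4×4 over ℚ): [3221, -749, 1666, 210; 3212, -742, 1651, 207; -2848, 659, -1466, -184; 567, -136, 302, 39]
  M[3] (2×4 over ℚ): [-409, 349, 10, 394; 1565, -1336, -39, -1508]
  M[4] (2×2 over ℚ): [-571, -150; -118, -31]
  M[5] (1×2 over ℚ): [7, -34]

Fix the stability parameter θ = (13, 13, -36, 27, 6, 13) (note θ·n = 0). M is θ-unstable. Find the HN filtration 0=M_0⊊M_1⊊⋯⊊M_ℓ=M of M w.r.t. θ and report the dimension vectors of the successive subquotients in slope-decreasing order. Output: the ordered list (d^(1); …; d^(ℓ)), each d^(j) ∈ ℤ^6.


Interval decomposition of M: I[1,6], I[2,3]^2, I[2,5].
HN type (ℓ=4): μ^(1)=33/2; μ^(2)=46/3; μ^(3)=-10/3; μ^(4)=-23/2

((0, 0, 0, 1, 1, 0); (0, 0, 0, 1, 1, 1); (1, 1, 1, 0, 0, 0); (0, 3, 3, 0, 0, 0))


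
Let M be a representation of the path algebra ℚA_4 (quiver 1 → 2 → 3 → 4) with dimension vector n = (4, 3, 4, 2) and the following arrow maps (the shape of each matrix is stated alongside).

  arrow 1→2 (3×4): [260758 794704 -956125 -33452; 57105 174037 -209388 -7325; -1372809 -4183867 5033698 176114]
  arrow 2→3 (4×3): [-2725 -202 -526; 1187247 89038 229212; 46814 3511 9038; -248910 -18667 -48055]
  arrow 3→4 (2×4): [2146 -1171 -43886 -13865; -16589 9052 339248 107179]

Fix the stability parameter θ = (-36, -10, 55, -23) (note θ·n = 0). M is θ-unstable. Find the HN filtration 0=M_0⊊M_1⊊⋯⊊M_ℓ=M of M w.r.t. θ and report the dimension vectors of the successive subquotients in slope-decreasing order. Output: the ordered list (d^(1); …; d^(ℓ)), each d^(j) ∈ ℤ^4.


Interval decomposition of M: I[1,1], I[1,3], I[1,4]^2, I[3,3].
HN type (ℓ=4): μ^(1)=55; μ^(2)=16; μ^(3)=-10; μ^(4)=-36

((0, 0, 2, 0); (0, 0, 2, 2); (0, 3, 0, 0); (4, 0, 0, 0))


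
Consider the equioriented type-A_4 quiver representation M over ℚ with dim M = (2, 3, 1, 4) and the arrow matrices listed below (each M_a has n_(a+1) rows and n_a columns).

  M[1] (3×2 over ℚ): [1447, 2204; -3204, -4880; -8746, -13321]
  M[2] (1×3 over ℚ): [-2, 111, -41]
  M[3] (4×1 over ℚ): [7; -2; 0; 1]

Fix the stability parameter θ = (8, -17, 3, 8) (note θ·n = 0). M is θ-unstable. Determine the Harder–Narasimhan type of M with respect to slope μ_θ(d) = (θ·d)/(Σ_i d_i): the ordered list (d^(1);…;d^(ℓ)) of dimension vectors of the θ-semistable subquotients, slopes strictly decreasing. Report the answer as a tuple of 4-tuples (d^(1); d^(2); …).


Via rank(M_{q-1}∘⋯∘M_p): M ≅ I[1,2], I[1,4], I[2,2], I[4,4]^3.
μ_θ-semistable layers: μ^(1)=8; μ^(2)=3; μ^(3)=-9/2; μ^(4)=-17

((0, 0, 0, 4); (0, 0, 1, 0); (2, 2, 0, 0); (0, 1, 0, 0))


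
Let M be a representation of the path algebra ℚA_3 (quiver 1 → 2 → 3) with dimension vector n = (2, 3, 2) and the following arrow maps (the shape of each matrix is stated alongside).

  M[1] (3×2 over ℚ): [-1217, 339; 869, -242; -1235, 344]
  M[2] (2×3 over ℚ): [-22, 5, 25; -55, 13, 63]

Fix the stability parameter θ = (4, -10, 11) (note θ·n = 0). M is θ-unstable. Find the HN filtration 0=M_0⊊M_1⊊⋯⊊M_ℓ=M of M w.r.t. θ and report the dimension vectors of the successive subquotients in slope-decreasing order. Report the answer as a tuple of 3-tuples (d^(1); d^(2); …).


Via rank(M_{q-1}∘⋯∘M_p): M ≅ I[1,2], I[1,3], I[2,3].
μ_θ-semistable layers: μ^(1)=11; μ^(2)=-3; μ^(3)=-10

((0, 0, 2); (2, 2, 0); (0, 1, 0))


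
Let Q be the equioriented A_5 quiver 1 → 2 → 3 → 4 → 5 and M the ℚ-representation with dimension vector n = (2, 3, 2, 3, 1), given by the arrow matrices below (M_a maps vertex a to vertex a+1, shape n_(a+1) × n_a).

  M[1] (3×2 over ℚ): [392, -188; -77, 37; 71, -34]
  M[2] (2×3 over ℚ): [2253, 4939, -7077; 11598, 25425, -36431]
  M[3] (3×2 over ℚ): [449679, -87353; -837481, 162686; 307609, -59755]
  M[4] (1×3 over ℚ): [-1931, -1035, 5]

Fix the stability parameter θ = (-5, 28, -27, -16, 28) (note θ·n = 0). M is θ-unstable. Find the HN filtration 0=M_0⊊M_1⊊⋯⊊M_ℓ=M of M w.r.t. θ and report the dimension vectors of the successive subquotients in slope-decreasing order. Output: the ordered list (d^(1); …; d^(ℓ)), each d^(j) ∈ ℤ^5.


Interval decomposition of M: I[1,2], I[1,5], I[2,4], I[4,4].
HN type (ℓ=3): μ^(1)=28; μ^(2)=-5; μ^(3)=-16

((0, 1, 0, 0, 1); (2, 2, 2, 2, 0); (0, 0, 0, 1, 0))


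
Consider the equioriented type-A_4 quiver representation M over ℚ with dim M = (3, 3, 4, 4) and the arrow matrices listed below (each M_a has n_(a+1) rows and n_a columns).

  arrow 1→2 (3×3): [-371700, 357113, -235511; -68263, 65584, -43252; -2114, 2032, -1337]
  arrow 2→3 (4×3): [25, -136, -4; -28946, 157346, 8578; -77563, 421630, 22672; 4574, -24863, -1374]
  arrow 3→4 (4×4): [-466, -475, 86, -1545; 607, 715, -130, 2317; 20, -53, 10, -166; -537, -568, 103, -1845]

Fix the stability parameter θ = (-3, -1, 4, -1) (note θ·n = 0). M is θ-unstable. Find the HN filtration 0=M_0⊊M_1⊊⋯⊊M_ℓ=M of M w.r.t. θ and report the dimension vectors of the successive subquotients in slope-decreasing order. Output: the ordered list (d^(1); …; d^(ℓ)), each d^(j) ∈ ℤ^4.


Interval decomposition of M: I[1,4]^3, I[3,4].
HN type (ℓ=3): μ^(1)=3/2; μ^(2)=-1; μ^(3)=-3

((0, 0, 4, 4); (0, 3, 0, 0); (3, 0, 0, 0))
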